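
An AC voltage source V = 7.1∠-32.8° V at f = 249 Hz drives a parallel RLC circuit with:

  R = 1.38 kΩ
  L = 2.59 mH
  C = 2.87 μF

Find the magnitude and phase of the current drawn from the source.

Step 1 — Angular frequency: ω = 2π·f = 2π·249 = 1565 rad/s.
Step 2 — Component impedances:
  R: Z = R = 1380 Ω
  L: Z = jωL = j·1565·0.00259 = 0 + j4.052 Ω
  C: Z = 1/(jωC) = -j/(ω·C) = 0 - j222.7 Ω
Step 3 — Parallel combination: 1/Z_total = 1/R + 1/L + 1/C; Z_total = 0.01234 + j4.127 Ω = 4.127∠89.8° Ω.
Step 4 — Source phasor: V = 7.1∠-32.8° V = 5.968 - j3.846 V.
Step 5 — Ohm's law: I = V / Z_total = (5.968 - j3.846) / (0.01234 + j4.127) = -0.9276 - j1.449 A.
Step 6 — Convert to polar: |I| = 1.72 A, ∠I = -122.6°.

I = 1.72∠-122.6° A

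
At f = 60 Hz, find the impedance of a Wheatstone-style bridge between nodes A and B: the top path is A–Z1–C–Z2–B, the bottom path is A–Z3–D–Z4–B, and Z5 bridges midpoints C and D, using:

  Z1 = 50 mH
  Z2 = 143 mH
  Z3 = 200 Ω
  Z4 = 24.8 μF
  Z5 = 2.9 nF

Step 1 — Angular frequency: ω = 2π·f = 2π·60 = 377 rad/s.
Step 2 — Component impedances:
  Z1: Z = jωL = j·377·0.05 = 0 + j18.85 Ω
  Z2: Z = jωL = j·377·0.143 = 0 + j53.91 Ω
  Z3: Z = R = 200 Ω
  Z4: Z = 1/(jωC) = -j/(ω·C) = 0 - j107 Ω
  Z5: Z = 1/(jωC) = -j/(ω·C) = 0 - j9.147e+05 Ω
Step 3 — Bridge requires nodal analysis (the Z5 bridge couples midpoints C and D, so the two paths cannot be reduced to a simple series/parallel combination). Setting node B to ground and injecting 1 A at node A, the 3-node admittance system at A, C, D solves to V_A = Z_AB = 25.72 + j77.16 Ω = 81.33∠71.6° Ω.

Z = 25.72 + j77.16 Ω = 81.33∠71.6° Ω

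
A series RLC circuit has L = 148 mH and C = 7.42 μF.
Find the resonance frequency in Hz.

Step 1 — Resonance condition Im(Z)=0 gives ω₀ = 1/√(LC).
Step 2 — ω₀ = 1/√(0.148·7.42e-06) = 954.3 rad/s.
Step 3 — f₀ = ω₀/(2π) = 151.9 Hz.

f₀ = 151.9 Hz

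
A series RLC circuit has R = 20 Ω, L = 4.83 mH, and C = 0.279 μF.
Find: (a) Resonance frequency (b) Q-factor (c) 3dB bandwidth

Step 1 — Resonance: ω₀ = 1/√(LC) = 1/√(0.00483·2.79e-07) = 2.724e+04 rad/s.
Step 2 — f₀ = ω₀/(2π) = 4336 Hz.
Step 3 — Series Q: Q = ω₀L/R = 2.724e+04·0.00483/20 = 6.579.
Step 4 — Bandwidth: Δω = ω₀/Q = 4141 rad/s; BW = Δω/(2π) = 659 Hz.

(a) f₀ = 4336 Hz  (b) Q = 6.579  (c) BW = 659 Hz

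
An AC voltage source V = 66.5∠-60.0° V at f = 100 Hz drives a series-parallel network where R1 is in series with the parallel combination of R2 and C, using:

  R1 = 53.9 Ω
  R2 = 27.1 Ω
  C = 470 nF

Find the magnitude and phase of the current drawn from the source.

Step 1 — Angular frequency: ω = 2π·f = 2π·100 = 628.3 rad/s.
Step 2 — Component impedances:
  R1: Z = R = 53.9 Ω
  R2: Z = R = 27.1 Ω
  C: Z = 1/(jωC) = -j/(ω·C) = 0 - j3386 Ω
Step 3 — Parallel branch: R2 || C = 1/(1/R2 + 1/C) = 27.1 - j0.2169 Ω.
Step 4 — Series with R1: Z_total = R1 + (R2 || C) = 81 - j0.2169 Ω = 81∠-0.2° Ω.
Step 5 — Source phasor: V = 66.5∠-60.0° V = 33.25 - j57.59 V.
Step 6 — Ohm's law: I = V / Z_total = (33.25 - j57.59) / (81 - j0.2169) = 0.4124 - j0.7099 A.
Step 7 — Convert to polar: |I| = 0.821 A, ∠I = -59.8°.

I = 0.821∠-59.8° A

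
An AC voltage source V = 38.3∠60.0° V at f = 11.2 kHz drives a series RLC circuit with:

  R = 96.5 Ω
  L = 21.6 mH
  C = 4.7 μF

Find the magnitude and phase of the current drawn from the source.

Step 1 — Angular frequency: ω = 2π·f = 2π·1.12e+04 = 7.037e+04 rad/s.
Step 2 — Component impedances:
  R: Z = R = 96.5 Ω
  L: Z = jωL = j·7.037e+04·0.0216 = 0 + j1520 Ω
  C: Z = 1/(jωC) = -j/(ω·C) = 0 - j3.023 Ω
Step 3 — Series combination: Z_total = R + L + C = 96.5 + j1517 Ω = 1520∠86.4° Ω.
Step 4 — Source phasor: V = 38.3∠60.0° V = 19.15 + j33.17 V.
Step 5 — Ohm's law: I = V / Z_total = (19.15 + j33.17) / (96.5 + j1517) = 0.02258 - j0.01119 A.
Step 6 — Convert to polar: |I| = 0.0252 A, ∠I = -26.4°.

I = 0.0252∠-26.4° A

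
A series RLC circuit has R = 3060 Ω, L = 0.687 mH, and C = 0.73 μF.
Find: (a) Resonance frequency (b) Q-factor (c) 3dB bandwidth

Step 1 — Resonance condition Im(Z)=0 gives ω₀ = 1/√(LC).
Step 2 — ω₀ = 1/√(0.000687·7.3e-07) = 4.465e+04 rad/s.
Step 3 — f₀ = ω₀/(2π) = 7107 Hz.
Step 4 — Series Q: Q = ω₀L/R = 4.465e+04·0.000687/3060 = 0.01003.
Step 5 — 3dB bandwidth: Δω = ω₀/Q = 4.454e+06 rad/s; BW = Δω/(2π) = 7.089e+05 Hz.

(a) f₀ = 7107 Hz  (b) Q = 0.01003  (c) BW = 7.089e+05 Hz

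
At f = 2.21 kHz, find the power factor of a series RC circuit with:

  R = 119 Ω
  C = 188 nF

Step 1 — Angular frequency: ω = 2π·f = 2π·2210 = 1.389e+04 rad/s.
Step 2 — Component impedances:
  R: Z = R = 119 Ω
  C: Z = 1/(jωC) = -j/(ω·C) = 0 - j383.1 Ω
Step 3 — Series combination: Z_total = R + C = 119 - j383.1 Ω = 401.1∠-72.7° Ω.
Step 4 — Power factor: PF = cos(φ) = Re(Z)/|Z| = 119/401.1 = 0.2967.
Step 5 — Type: Im(Z) = -383.1 ⇒ leading (phase φ = -72.7°).

PF = 0.2967 (leading, φ = -72.7°)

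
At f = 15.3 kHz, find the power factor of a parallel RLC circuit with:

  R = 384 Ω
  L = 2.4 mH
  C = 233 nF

Step 1 — Angular frequency: ω = 2π·f = 2π·1.53e+04 = 9.613e+04 rad/s.
Step 2 — Component impedances:
  R: Z = R = 384 Ω
  L: Z = jωL = j·9.613e+04·0.0024 = 0 + j230.7 Ω
  C: Z = 1/(jωC) = -j/(ω·C) = 0 - j44.64 Ω
Step 3 — Parallel combination: 1/Z_total = 1/R + 1/L + 1/C; Z_total = 7.818 - j54.23 Ω = 54.79∠-81.8° Ω.
Step 4 — Power factor: PF = cos(φ) = Re(Z)/|Z| = 7.818/54.79 = 0.1427.
Step 5 — Type: Im(Z) = -54.23 ⇒ leading (phase φ = -81.8°).

PF = 0.1427 (leading, φ = -81.8°)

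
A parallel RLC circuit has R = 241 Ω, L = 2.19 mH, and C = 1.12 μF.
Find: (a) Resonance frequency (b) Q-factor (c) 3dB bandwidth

Step 1 — Resonance: ω₀ = 1/√(LC) = 1/√(0.00219·1.12e-06) = 2.019e+04 rad/s.
Step 2 — f₀ = ω₀/(2π) = 3214 Hz.
Step 3 — Parallel Q: Q = R/(ω₀L) = 241/(2.019e+04·0.00219) = 5.45.
Step 4 — Bandwidth: Δω = ω₀/Q = 3705 rad/s; BW = Δω/(2π) = 589.6 Hz.

(a) f₀ = 3214 Hz  (b) Q = 5.45  (c) BW = 589.6 Hz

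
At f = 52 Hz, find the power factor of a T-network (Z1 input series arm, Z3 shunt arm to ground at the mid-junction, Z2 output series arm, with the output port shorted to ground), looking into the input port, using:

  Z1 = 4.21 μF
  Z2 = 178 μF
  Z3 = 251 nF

Step 1 — Angular frequency: ω = 2π·f = 2π·52 = 326.7 rad/s.
Step 2 — Component impedances:
  Z1: Z = 1/(jωC) = -j/(ω·C) = 0 - j727 Ω
  Z2: Z = 1/(jωC) = -j/(ω·C) = 0 - j17.19 Ω
  Z3: Z = 1/(jωC) = -j/(ω·C) = 0 - j1.219e+04 Ω
Step 3 — With the output port shorted to ground, the output series arm Z2 runs from the junction to ground; the shunt arm Z3 also runs from the junction to ground. They appear in parallel: Z3 || Z2 = 0 - j17.17 Ω.
Step 4 — Series with input arm Z1: Z_in = Z1 + (Z3 || Z2) = 0 - j744.2 Ω = 744.2∠-90.0° Ω.
Step 5 — Power factor: PF = cos(φ) = Re(Z)/|Z| = 0/744.2 = 0.
Step 6 — Type: Im(Z) = -744.2 ⇒ leading (phase φ = -90.0°).

PF = 0 (leading, φ = -90.0°)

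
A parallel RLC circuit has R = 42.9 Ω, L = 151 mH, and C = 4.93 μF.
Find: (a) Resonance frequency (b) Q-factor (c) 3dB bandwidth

Step 1 — Resonance: ω₀ = 1/√(LC) = 1/√(0.151·4.93e-06) = 1159 rad/s.
Step 2 — f₀ = ω₀/(2π) = 184.5 Hz.
Step 3 — Parallel Q: Q = R/(ω₀L) = 42.9/(1159·0.151) = 0.2451.
Step 4 — Bandwidth: Δω = ω₀/Q = 4728 rad/s; BW = Δω/(2π) = 752.5 Hz.

(a) f₀ = 184.5 Hz  (b) Q = 0.2451  (c) BW = 752.5 Hz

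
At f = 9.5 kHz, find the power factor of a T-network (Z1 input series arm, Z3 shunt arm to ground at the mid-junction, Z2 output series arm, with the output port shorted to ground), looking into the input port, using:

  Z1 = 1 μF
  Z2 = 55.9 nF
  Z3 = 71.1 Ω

Step 1 — Angular frequency: ω = 2π·f = 2π·9500 = 5.969e+04 rad/s.
Step 2 — Component impedances:
  Z1: Z = 1/(jωC) = -j/(ω·C) = 0 - j16.75 Ω
  Z2: Z = 1/(jωC) = -j/(ω·C) = 0 - j299.7 Ω
  Z3: Z = R = 71.1 Ω
Step 3 — With the output port shorted to ground, the output series arm Z2 runs from the junction to ground; the shunt arm Z3 also runs from the junction to ground. They appear in parallel: Z3 || Z2 = 67.31 - j15.97 Ω.
Step 4 — Series with input arm Z1: Z_in = Z1 + (Z3 || Z2) = 67.31 - j32.72 Ω = 74.84∠-25.9° Ω.
Step 5 — Power factor: PF = cos(φ) = Re(Z)/|Z| = 67.31/74.84 = 0.8994.
Step 6 — Type: Im(Z) = -32.72 ⇒ leading (phase φ = -25.9°).

PF = 0.8994 (leading, φ = -25.9°)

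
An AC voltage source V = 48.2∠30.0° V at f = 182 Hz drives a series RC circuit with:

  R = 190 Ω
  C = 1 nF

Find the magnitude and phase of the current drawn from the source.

Step 1 — Angular frequency: ω = 2π·f = 2π·182 = 1144 rad/s.
Step 2 — Component impedances:
  R: Z = R = 190 Ω
  C: Z = 1/(jωC) = -j/(ω·C) = 0 - j8.745e+05 Ω
Step 3 — Series combination: Z_total = R + C = 190 - j8.745e+05 Ω = 8.745e+05∠-90.0° Ω.
Step 4 — Source phasor: V = 48.2∠30.0° V = 41.74 + j24.1 V.
Step 5 — Ohm's law: I = V / Z_total = (41.74 + j24.1) / (190 - j8.745e+05) = -2.755e-05 + j4.774e-05 A.
Step 6 — Convert to polar: |I| = 5.512e-05 A, ∠I = 120.0°.

I = 5.512e-05∠120.0° A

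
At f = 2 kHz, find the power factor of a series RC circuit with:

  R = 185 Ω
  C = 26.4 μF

Step 1 — Angular frequency: ω = 2π·f = 2π·2000 = 1.257e+04 rad/s.
Step 2 — Component impedances:
  R: Z = R = 185 Ω
  C: Z = 1/(jωC) = -j/(ω·C) = 0 - j3.014 Ω
Step 3 — Series combination: Z_total = R + C = 185 - j3.014 Ω = 185∠-0.9° Ω.
Step 4 — Power factor: PF = cos(φ) = Re(Z)/|Z| = 185/185.02 = 0.9999.
Step 5 — Type: Im(Z) = -3.014 ⇒ leading (phase φ = -0.9°).

PF = 0.9999 (leading, φ = -0.9°)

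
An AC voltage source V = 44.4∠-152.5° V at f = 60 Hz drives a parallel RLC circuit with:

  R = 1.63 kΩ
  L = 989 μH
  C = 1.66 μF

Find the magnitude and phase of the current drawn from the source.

Step 1 — Angular frequency: ω = 2π·f = 2π·60 = 377 rad/s.
Step 2 — Component impedances:
  R: Z = R = 1630 Ω
  L: Z = jωL = j·377·0.000989 = 0 + j0.3728 Ω
  C: Z = 1/(jωC) = -j/(ω·C) = 0 - j1598 Ω
Step 3 — Parallel combination: 1/Z_total = 1/R + 1/L + 1/C; Z_total = 8.532e-05 + j0.3729 Ω = 0.3729∠90.0° Ω.
Step 4 — Source phasor: V = 44.4∠-152.5° V = -39.38 - j20.5 V.
Step 5 — Ohm's law: I = V / Z_total = (-39.38 - j20.5) / (8.532e-05 + j0.3729) = -55 + j105.6 A.
Step 6 — Convert to polar: |I| = 119.1 A, ∠I = 117.5°.

I = 119.1∠117.5° A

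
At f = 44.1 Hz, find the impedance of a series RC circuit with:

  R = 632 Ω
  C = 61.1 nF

Step 1 — Angular frequency: ω = 2π·f = 2π·44.1 = 277.1 rad/s.
Step 2 — Component impedances:
  R: Z = R = 632 Ω
  C: Z = 1/(jωC) = -j/(ω·C) = 0 - j5.907e+04 Ω
Step 3 — Series combination: Z_total = R + C = 632 - j5.907e+04 Ω = 5.907e+04∠-89.4° Ω.

Z = 632 - j5.907e+04 Ω = 5.907e+04∠-89.4° Ω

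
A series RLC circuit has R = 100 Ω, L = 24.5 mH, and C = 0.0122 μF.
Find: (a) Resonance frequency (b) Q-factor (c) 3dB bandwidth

Step 1 — Resonance: ω₀ = 1/√(LC) = 1/√(0.0245·1.22e-08) = 5.784e+04 rad/s.
Step 2 — f₀ = ω₀/(2π) = 9206 Hz.
Step 3 — Series Q: Q = ω₀L/R = 5.784e+04·0.0245/100 = 14.17.
Step 4 — Bandwidth: Δω = ω₀/Q = 4082 rad/s; BW = Δω/(2π) = 649.6 Hz.

(a) f₀ = 9206 Hz  (b) Q = 14.17  (c) BW = 649.6 Hz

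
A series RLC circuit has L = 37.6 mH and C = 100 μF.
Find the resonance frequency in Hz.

Step 1 — Resonance condition Im(Z)=0 gives ω₀ = 1/√(LC).
Step 2 — ω₀ = 1/√(0.0376·0.0001) = 515.7 rad/s.
Step 3 — f₀ = ω₀/(2π) = 82.08 Hz.

f₀ = 82.08 Hz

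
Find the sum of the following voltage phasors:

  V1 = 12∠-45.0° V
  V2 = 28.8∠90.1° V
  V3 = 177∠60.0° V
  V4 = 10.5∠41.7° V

Step 1 — Convert each phasor to rectangular form:
  V1 = 12·(cos(-45.0°) + j·sin(-45.0°)) = 8.485 - j8.485 V
  V2 = 28.8·(cos(90.1°) + j·sin(90.1°)) = -0.05027 + j28.8 V
  V3 = 177·(cos(60.0°) + j·sin(60.0°)) = 88.5 + j153.3 V
  V4 = 10.5·(cos(41.7°) + j·sin(41.7°)) = 7.84 + j6.985 V
Step 2 — Sum components: V_total = 104.8 + j180.6 V.
Step 3 — Convert to polar: |V_total| = 208.8 V, ∠V_total = 59.9°.

V_total = 208.8∠59.9° V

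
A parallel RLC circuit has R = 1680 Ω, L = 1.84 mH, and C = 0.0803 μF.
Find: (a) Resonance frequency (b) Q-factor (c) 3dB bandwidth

Step 1 — Resonance: ω₀ = 1/√(LC) = 1/√(0.00184·8.03e-08) = 8.227e+04 rad/s.
Step 2 — f₀ = ω₀/(2π) = 1.309e+04 Hz.
Step 3 — Parallel Q: Q = R/(ω₀L) = 1680/(8.227e+04·0.00184) = 11.1.
Step 4 — Bandwidth: Δω = ω₀/Q = 7413 rad/s; BW = Δω/(2π) = 1180 Hz.

(a) f₀ = 1.309e+04 Hz  (b) Q = 11.1  (c) BW = 1180 Hz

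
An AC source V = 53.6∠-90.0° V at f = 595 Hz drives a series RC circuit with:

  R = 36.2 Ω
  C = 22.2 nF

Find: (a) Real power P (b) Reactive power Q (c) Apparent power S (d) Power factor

Step 1 — Angular frequency: ω = 2π·f = 2π·595 = 3738 rad/s.
Step 2 — Component impedances:
  R: Z = R = 36.2 Ω
  C: Z = 1/(jωC) = -j/(ω·C) = 0 - j1.205e+04 Ω
Step 3 — Series combination: Z_total = R + C = 36.2 - j1.205e+04 Ω = 1.205e+04∠-89.8° Ω.
Step 4 — Source phasor: V = 53.6∠-90.0° V = 0 - j53.6 V.
Step 5 — Current: I = V / Z = 0.004448 - j1.337e-05 A = 0.004448∠-0.2° A.
Step 6 — Complex power: S = V·I* = 0.0007164 - j0.2384 VA.
Step 7 — Real power: P = Re(S) = 0.0007164 W.
Step 8 — Reactive power: Q = Im(S) = -0.2384 VAR.
Step 9 — Apparent power: |S| = 0.2384 VA.
Step 10 — Power factor: PF = P/|S| = 0.003004 (leading).

(a) P = 0.0007164 W  (b) Q = -0.2384 VAR  (c) S = 0.2384 VA  (d) PF = 0.003004 (leading)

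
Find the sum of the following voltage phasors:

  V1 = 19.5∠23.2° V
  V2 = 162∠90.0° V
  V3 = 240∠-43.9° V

Step 1 — Convert each phasor to rectangular form:
  V1 = 19.5·(cos(23.2°) + j·sin(23.2°)) = 17.92 + j7.682 V
  V2 = 162·(cos(90.0°) + j·sin(90.0°)) = 0 + j162 V
  V3 = 240·(cos(-43.9°) + j·sin(-43.9°)) = 172.9 - j166.4 V
Step 2 — Sum components: V_total = 190.9 + j3.265 V.
Step 3 — Convert to polar: |V_total| = 190.9 V, ∠V_total = 1.0°.

V_total = 190.9∠1.0° V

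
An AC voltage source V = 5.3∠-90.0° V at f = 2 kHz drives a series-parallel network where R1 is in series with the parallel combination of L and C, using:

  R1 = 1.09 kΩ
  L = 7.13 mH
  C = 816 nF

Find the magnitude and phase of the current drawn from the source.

Step 1 — Angular frequency: ω = 2π·f = 2π·2000 = 1.257e+04 rad/s.
Step 2 — Component impedances:
  R1: Z = R = 1090 Ω
  L: Z = jωL = j·1.257e+04·0.00713 = 0 + j89.6 Ω
  C: Z = 1/(jωC) = -j/(ω·C) = 0 - j97.52 Ω
Step 3 — Parallel branch: L || C = 1/(1/L + 1/C) = 0 + j1103 Ω.
Step 4 — Series with R1: Z_total = R1 + (L || C) = 1090 + j1103 Ω = 1551∠45.3° Ω.
Step 5 — Source phasor: V = 5.3∠-90.0° V = 0 - j5.3 V.
Step 6 — Ohm's law: I = V / Z_total = (0 - j5.3) / (1090 + j1103) = -0.002431 - j0.002403 A.
Step 7 — Convert to polar: |I| = 0.003418 A, ∠I = -135.3°.

I = 0.003418∠-135.3° A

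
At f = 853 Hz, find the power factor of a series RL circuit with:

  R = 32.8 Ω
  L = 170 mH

Step 1 — Angular frequency: ω = 2π·f = 2π·853 = 5360 rad/s.
Step 2 — Component impedances:
  R: Z = R = 32.8 Ω
  L: Z = jωL = j·5360·0.17 = 0 + j911.1 Ω
Step 3 — Series combination: Z_total = R + L = 32.8 + j911.1 Ω = 911.7∠87.9° Ω.
Step 4 — Power factor: PF = cos(φ) = Re(Z)/|Z| = 32.8/911.7 = 0.03598.
Step 5 — Type: Im(Z) = 911.1 ⇒ lagging (phase φ = 87.9°).

PF = 0.03598 (lagging, φ = 87.9°)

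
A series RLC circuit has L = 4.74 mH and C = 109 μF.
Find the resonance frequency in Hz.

Step 1 — Resonance condition Im(Z)=0 gives ω₀ = 1/√(LC).
Step 2 — ω₀ = 1/√(0.00474·0.000109) = 1391 rad/s.
Step 3 — f₀ = ω₀/(2π) = 221.4 Hz.

f₀ = 221.4 Hz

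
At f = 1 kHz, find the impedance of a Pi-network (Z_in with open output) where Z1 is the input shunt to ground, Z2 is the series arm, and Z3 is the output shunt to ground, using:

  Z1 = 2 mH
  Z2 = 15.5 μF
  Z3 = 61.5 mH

Step 1 — Angular frequency: ω = 2π·f = 2π·1000 = 6283 rad/s.
Step 2 — Component impedances:
  Z1: Z = jωL = j·6283·0.002 = 0 + j12.57 Ω
  Z2: Z = 1/(jωC) = -j/(ω·C) = 0 - j10.27 Ω
  Z3: Z = jωL = j·6283·0.0615 = 0 + j386.4 Ω
Step 3 — With open output, the series arm Z2 and the output shunt Z3 appear in series to ground: Z2 + Z3 = 0 + j376.1 Ω.
Step 4 — Parallel with input shunt Z1: Z_in = Z1 || (Z2 + Z3) = 0 + j12.16 Ω = 12.16∠90.0° Ω.

Z = 0 + j12.16 Ω = 12.16∠90.0° Ω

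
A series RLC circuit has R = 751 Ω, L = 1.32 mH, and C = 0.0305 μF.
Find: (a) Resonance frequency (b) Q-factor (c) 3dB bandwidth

Step 1 — Resonance: ω₀ = 1/√(LC) = 1/√(0.00132·3.05e-08) = 1.576e+05 rad/s.
Step 2 — f₀ = ω₀/(2π) = 2.508e+04 Hz.
Step 3 — Series Q: Q = ω₀L/R = 1.576e+05·0.00132/751 = 0.277.
Step 4 — Bandwidth: Δω = ω₀/Q = 5.689e+05 rad/s; BW = Δω/(2π) = 9.055e+04 Hz.

(a) f₀ = 2.508e+04 Hz  (b) Q = 0.277  (c) BW = 9.055e+04 Hz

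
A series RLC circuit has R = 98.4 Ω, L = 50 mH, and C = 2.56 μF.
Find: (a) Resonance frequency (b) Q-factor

Step 1 — Resonance condition Im(Z)=0 gives ω₀ = 1/√(LC).
Step 2 — ω₀ = 1/√(0.05·2.56e-06) = 2795 rad/s.
Step 3 — f₀ = ω₀/(2π) = 444.9 Hz.
Step 4 — Series Q: Q = ω₀L/R = 2795·0.05/98.4 = 1.42.

(a) f₀ = 444.9 Hz  (b) Q = 1.42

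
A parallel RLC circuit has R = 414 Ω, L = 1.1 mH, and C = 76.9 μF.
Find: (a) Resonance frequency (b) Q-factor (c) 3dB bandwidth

Step 1 — Resonance: ω₀ = 1/√(LC) = 1/√(0.0011·7.69e-05) = 3438 rad/s.
Step 2 — f₀ = ω₀/(2π) = 547.2 Hz.
Step 3 — Parallel Q: Q = R/(ω₀L) = 414/(3438·0.0011) = 109.5.
Step 4 — Bandwidth: Δω = ω₀/Q = 31.41 rad/s; BW = Δω/(2π) = 4.999 Hz.

(a) f₀ = 547.2 Hz  (b) Q = 109.5  (c) BW = 4.999 Hz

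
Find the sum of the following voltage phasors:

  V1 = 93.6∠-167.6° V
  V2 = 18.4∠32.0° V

Step 1 — Convert each phasor to rectangular form:
  V1 = 93.6·(cos(-167.6°) + j·sin(-167.6°)) = -91.42 - j20.1 V
  V2 = 18.4·(cos(32.0°) + j·sin(32.0°)) = 15.6 + j9.751 V
Step 2 — Sum components: V_total = -75.81 - j10.35 V.
Step 3 — Convert to polar: |V_total| = 76.52 V, ∠V_total = -172.2°.

V_total = 76.52∠-172.2° V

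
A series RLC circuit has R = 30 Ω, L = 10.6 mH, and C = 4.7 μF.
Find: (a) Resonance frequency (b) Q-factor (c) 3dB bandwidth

Step 1 — Resonance condition Im(Z)=0 gives ω₀ = 1/√(LC).
Step 2 — ω₀ = 1/√(0.0106·4.7e-06) = 4480 rad/s.
Step 3 — f₀ = ω₀/(2π) = 713 Hz.
Step 4 — Series Q: Q = ω₀L/R = 4480·0.0106/30 = 1.583.
Step 5 — 3dB bandwidth: Δω = ω₀/Q = 2830 rad/s; BW = Δω/(2π) = 450.4 Hz.

(a) f₀ = 713 Hz  (b) Q = 1.583  (c) BW = 450.4 Hz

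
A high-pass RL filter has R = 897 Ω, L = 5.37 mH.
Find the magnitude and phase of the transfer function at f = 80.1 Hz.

Step 1 — Angular frequency: ω = 2π·80.1 = 503.3 rad/s.
Step 2 — Transfer function: H(jω) = jωL/(R + jωL).
Step 3 — Numerator jωL = j·2.703; denominator R + jωL = 897 + j2.703.
Step 4 — H = 9.078e-06 + j0.003013.
Step 5 — Magnitude: |H| = 0.003013 (-50.4 dB); phase: φ = 89.8°.

|H| = 0.003013 (-50.4 dB), φ = 89.8°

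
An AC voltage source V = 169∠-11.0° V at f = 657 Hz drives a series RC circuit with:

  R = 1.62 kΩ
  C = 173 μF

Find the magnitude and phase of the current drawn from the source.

Step 1 — Angular frequency: ω = 2π·f = 2π·657 = 4128 rad/s.
Step 2 — Component impedances:
  R: Z = R = 1620 Ω
  C: Z = 1/(jωC) = -j/(ω·C) = 0 - j1.4 Ω
Step 3 — Series combination: Z_total = R + C = 1620 - j1.4 Ω = 1620∠-0.0° Ω.
Step 4 — Source phasor: V = 169∠-11.0° V = 165.9 - j32.25 V.
Step 5 — Ohm's law: I = V / Z_total = (165.9 - j32.25) / (1620 - j1.4) = 0.1024 - j0.01982 A.
Step 6 — Convert to polar: |I| = 0.1043 A, ∠I = -11.0°.

I = 0.1043∠-11.0° A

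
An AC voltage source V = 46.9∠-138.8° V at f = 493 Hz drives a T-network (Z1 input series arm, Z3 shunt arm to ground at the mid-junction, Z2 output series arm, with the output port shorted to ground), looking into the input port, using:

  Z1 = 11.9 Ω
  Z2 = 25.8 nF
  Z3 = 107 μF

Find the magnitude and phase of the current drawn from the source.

Step 1 — Angular frequency: ω = 2π·f = 2π·493 = 3098 rad/s.
Step 2 — Component impedances:
  Z1: Z = R = 11.9 Ω
  Z2: Z = 1/(jωC) = -j/(ω·C) = 0 - j1.251e+04 Ω
  Z3: Z = 1/(jωC) = -j/(ω·C) = 0 - j3.017 Ω
Step 3 — With the output port shorted to ground, the output series arm Z2 runs from the junction to ground; the shunt arm Z3 also runs from the junction to ground. They appear in parallel: Z3 || Z2 = 0 - j3.016 Ω.
Step 4 — Series with input arm Z1: Z_in = Z1 + (Z3 || Z2) = 11.9 - j3.016 Ω = 12.28∠-14.2° Ω.
Step 5 — Source phasor: V = 46.9∠-138.8° V = -35.29 - j30.89 V.
Step 6 — Ohm's law: I = V / Z_total = (-35.29 - j30.89) / (11.9 - j3.016) = -2.168 - j3.146 A.
Step 7 — Convert to polar: |I| = 3.82 A, ∠I = -124.6°.

I = 3.82∠-124.6° A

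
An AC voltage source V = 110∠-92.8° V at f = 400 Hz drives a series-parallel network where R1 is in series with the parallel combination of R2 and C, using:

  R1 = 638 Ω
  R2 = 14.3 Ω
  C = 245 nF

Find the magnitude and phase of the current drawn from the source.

Step 1 — Angular frequency: ω = 2π·f = 2π·400 = 2513 rad/s.
Step 2 — Component impedances:
  R1: Z = R = 638 Ω
  R2: Z = R = 14.3 Ω
  C: Z = 1/(jωC) = -j/(ω·C) = 0 - j1624 Ω
Step 3 — Parallel branch: R2 || C = 1/(1/R2 + 1/C) = 14.3 - j0.1259 Ω.
Step 4 — Series with R1: Z_total = R1 + (R2 || C) = 652.3 - j0.1259 Ω = 652.3∠-0.0° Ω.
Step 5 — Source phasor: V = 110∠-92.8° V = -5.373 - j109.9 V.
Step 6 — Ohm's law: I = V / Z_total = (-5.373 - j109.9) / (652.3 - j0.1259) = -0.008205 - j0.1684 A.
Step 7 — Convert to polar: |I| = 0.1686 A, ∠I = -92.8°.

I = 0.1686∠-92.8° A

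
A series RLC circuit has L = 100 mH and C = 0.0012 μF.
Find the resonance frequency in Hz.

Step 1 — Resonance condition Im(Z)=0 gives ω₀ = 1/√(LC).
Step 2 — ω₀ = 1/√(0.1·1.2e-09) = 9.129e+04 rad/s.
Step 3 — f₀ = ω₀/(2π) = 1.453e+04 Hz.

f₀ = 1.453e+04 Hz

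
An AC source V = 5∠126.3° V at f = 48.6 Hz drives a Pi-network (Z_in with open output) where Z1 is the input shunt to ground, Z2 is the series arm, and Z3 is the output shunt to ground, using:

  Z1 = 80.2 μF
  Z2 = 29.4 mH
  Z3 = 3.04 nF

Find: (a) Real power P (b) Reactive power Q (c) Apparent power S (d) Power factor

Step 1 — Angular frequency: ω = 2π·f = 2π·48.6 = 305.4 rad/s.
Step 2 — Component impedances:
  Z1: Z = 1/(jωC) = -j/(ω·C) = 0 - j40.83 Ω
  Z2: Z = jωL = j·305.4·0.0294 = 0 + j8.978 Ω
  Z3: Z = 1/(jωC) = -j/(ω·C) = 0 - j1.077e+06 Ω
Step 3 — With open output, the series arm Z2 and the output shunt Z3 appear in series to ground: Z2 + Z3 = 0 - j1.077e+06 Ω.
Step 4 — Parallel with input shunt Z1: Z_in = Z1 || (Z2 + Z3) = 0 - j40.83 Ω = 40.83∠-90.0° Ω.
Step 5 — Source phasor: V = 5∠126.3° V = -2.96 + j4.03 V.
Step 6 — Current: I = V / Z = -0.09869 - j0.0725 A = 0.1225∠-143.7° A.
Step 7 — Complex power: S = V·I* = 0 - j0.6123 VA.
Step 8 — Real power: P = Re(S) = 0 W.
Step 9 — Reactive power: Q = Im(S) = -0.6123 VAR.
Step 10 — Apparent power: |S| = 0.6123 VA.
Step 11 — Power factor: PF = P/|S| = 0 (leading).

(a) P = 0 W  (b) Q = -0.6123 VAR  (c) S = 0.6123 VA  (d) PF = 0 (leading)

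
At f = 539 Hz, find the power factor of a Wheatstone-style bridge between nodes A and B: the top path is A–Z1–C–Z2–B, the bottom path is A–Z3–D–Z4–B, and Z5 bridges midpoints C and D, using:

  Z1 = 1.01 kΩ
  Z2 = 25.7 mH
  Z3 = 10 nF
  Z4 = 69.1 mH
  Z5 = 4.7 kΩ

Step 1 — Angular frequency: ω = 2π·f = 2π·539 = 3387 rad/s.
Step 2 — Component impedances:
  Z1: Z = R = 1010 Ω
  Z2: Z = jωL = j·3387·0.0257 = 0 + j87.04 Ω
  Z3: Z = 1/(jωC) = -j/(ω·C) = 0 - j2.953e+04 Ω
  Z4: Z = jωL = j·3387·0.0691 = 0 + j234 Ω
  Z5: Z = R = 4700 Ω
Step 3 — Bridge requires nodal analysis (the Z5 bridge couples midpoints C and D, so the two paths cannot be reduced to a simple series/parallel combination). Setting node B to ground and injecting 1 A at node A, the 3-node admittance system at A, C, D solves to V_A = Z_AB = 1016 + j51.68 Ω = 1018∠2.9° Ω.
Step 4 — Power factor: PF = cos(φ) = Re(Z)/|Z| = 1016.4/1017.7 = 0.9987.
Step 5 — Type: Im(Z) = 51.68 ⇒ lagging (phase φ = 2.9°).

PF = 0.9987 (lagging, φ = 2.9°)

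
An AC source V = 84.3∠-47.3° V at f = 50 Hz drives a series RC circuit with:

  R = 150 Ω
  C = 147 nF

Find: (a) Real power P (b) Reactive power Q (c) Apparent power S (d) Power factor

Step 1 — Angular frequency: ω = 2π·f = 2π·50 = 314.2 rad/s.
Step 2 — Component impedances:
  R: Z = R = 150 Ω
  C: Z = 1/(jωC) = -j/(ω·C) = 0 - j2.165e+04 Ω
Step 3 — Series combination: Z_total = R + C = 150 - j2.165e+04 Ω = 2.165e+04∠-89.6° Ω.
Step 4 — Source phasor: V = 84.3∠-47.3° V = 57.17 - j61.95 V.
Step 5 — Current: I = V / Z = 0.002879 + j0.00262 A = 0.003893∠42.3° A.
Step 6 — Complex power: S = V·I* = 0.002273 - j0.3282 VA.
Step 7 — Real power: P = Re(S) = 0.002273 W.
Step 8 — Reactive power: Q = Im(S) = -0.3282 VAR.
Step 9 — Apparent power: |S| = 0.3282 VA.
Step 10 — Power factor: PF = P/|S| = 0.006927 (leading).

(a) P = 0.002273 W  (b) Q = -0.3282 VAR  (c) S = 0.3282 VA  (d) PF = 0.006927 (leading)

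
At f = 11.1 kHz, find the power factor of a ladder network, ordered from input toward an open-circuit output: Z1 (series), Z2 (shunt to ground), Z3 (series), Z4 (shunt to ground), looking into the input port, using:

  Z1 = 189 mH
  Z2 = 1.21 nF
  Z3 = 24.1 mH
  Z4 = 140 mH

Step 1 — Angular frequency: ω = 2π·f = 2π·1.11e+04 = 6.974e+04 rad/s.
Step 2 — Component impedances:
  Z1: Z = jωL = j·6.974e+04·0.189 = 0 + j1.318e+04 Ω
  Z2: Z = 1/(jωC) = -j/(ω·C) = 0 - j1.185e+04 Ω
  Z3: Z = jωL = j·6.974e+04·0.0241 = 0 + j1681 Ω
  Z4: Z = jωL = j·6.974e+04·0.14 = 0 + j9764 Ω
Step 3 — Ladder network (open output): work backward from the far end, alternating series and parallel combinations. Z_in = 0 + j3.481e+05 Ω = 3.481e+05∠90.0° Ω.
Step 4 — Power factor: PF = cos(φ) = Re(Z)/|Z| = 0/3.481e+05 = 0.
Step 5 — Type: Im(Z) = 3.481e+05 ⇒ lagging (phase φ = 90.0°).

PF = 0 (lagging, φ = 90.0°)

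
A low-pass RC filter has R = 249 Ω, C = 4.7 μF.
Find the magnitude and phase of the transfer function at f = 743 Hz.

Step 1 — Angular frequency: ω = 2π·743 = 4668 rad/s.
Step 2 — Transfer function: H(jω) = 1/(1 + jωRC).
Step 3 — Denominator: 1 + jωRC = 1 + j·4668·249·4.7e-06 = 1 + j5.463.
Step 4 — H = 0.03242 - j0.1771.
Step 5 — Magnitude: |H| = 0.18 (-14.9 dB); phase: φ = -79.6°.

|H| = 0.18 (-14.9 dB), φ = -79.6°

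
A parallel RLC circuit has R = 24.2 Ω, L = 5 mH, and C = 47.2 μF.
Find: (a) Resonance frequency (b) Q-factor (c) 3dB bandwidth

Step 1 — Resonance: ω₀ = 1/√(LC) = 1/√(0.005·4.72e-05) = 2058 rad/s.
Step 2 — f₀ = ω₀/(2π) = 327.6 Hz.
Step 3 — Parallel Q: Q = R/(ω₀L) = 24.2/(2058·0.005) = 2.351.
Step 4 — Bandwidth: Δω = ω₀/Q = 875.5 rad/s; BW = Δω/(2π) = 139.3 Hz.

(a) f₀ = 327.6 Hz  (b) Q = 2.351  (c) BW = 139.3 Hz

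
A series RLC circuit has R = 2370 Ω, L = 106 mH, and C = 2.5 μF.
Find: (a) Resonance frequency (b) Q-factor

Step 1 — Resonance condition Im(Z)=0 gives ω₀ = 1/√(LC).
Step 2 — ω₀ = 1/√(0.106·2.5e-06) = 1943 rad/s.
Step 3 — f₀ = ω₀/(2π) = 309.2 Hz.
Step 4 — Series Q: Q = ω₀L/R = 1943·0.106/2370 = 0.08688.

(a) f₀ = 309.2 Hz  (b) Q = 0.08688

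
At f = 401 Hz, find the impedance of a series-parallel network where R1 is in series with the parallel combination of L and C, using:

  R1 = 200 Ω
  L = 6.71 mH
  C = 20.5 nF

Step 1 — Angular frequency: ω = 2π·f = 2π·401 = 2520 rad/s.
Step 2 — Component impedances:
  R1: Z = R = 200 Ω
  L: Z = jωL = j·2520·0.00671 = 0 + j16.91 Ω
  C: Z = 1/(jωC) = -j/(ω·C) = 0 - j1.936e+04 Ω
Step 3 — Parallel branch: L || C = 1/(1/L + 1/C) = 0 + j16.92 Ω.
Step 4 — Series with R1: Z_total = R1 + (L || C) = 200 + j16.92 Ω = 200.7∠4.8° Ω.

Z = 200 + j16.92 Ω = 200.7∠4.8° Ω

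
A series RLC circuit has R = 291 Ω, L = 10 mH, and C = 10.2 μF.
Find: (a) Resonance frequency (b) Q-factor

Step 1 — Resonance condition Im(Z)=0 gives ω₀ = 1/√(LC).
Step 2 — ω₀ = 1/√(0.01·1.02e-05) = 3131 rad/s.
Step 3 — f₀ = ω₀/(2π) = 498.3 Hz.
Step 4 — Series Q: Q = ω₀L/R = 3131·0.01/291 = 0.1076.

(a) f₀ = 498.3 Hz  (b) Q = 0.1076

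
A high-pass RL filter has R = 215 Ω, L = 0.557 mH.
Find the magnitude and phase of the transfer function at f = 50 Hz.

Step 1 — Angular frequency: ω = 2π·50 = 314.2 rad/s.
Step 2 — Transfer function: H(jω) = jωL/(R + jωL).
Step 3 — Numerator jωL = j·0.175; denominator R + jωL = 215 + j0.175.
Step 4 — H = 6.624e-07 + j0.0008139.
Step 5 — Magnitude: |H| = 0.0008139 (-61.8 dB); phase: φ = 90.0°.

|H| = 0.0008139 (-61.8 dB), φ = 90.0°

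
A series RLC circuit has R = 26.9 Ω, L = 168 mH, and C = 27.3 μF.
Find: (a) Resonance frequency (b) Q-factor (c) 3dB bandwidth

Step 1 — Resonance condition Im(Z)=0 gives ω₀ = 1/√(LC).
Step 2 — ω₀ = 1/√(0.168·2.73e-05) = 466.9 rad/s.
Step 3 — f₀ = ω₀/(2π) = 74.32 Hz.
Step 4 — Series Q: Q = ω₀L/R = 466.9·0.168/26.9 = 2.916.
Step 5 — 3dB bandwidth: Δω = ω₀/Q = 160.1 rad/s; BW = Δω/(2π) = 25.48 Hz.

(a) f₀ = 74.32 Hz  (b) Q = 2.916  (c) BW = 25.48 Hz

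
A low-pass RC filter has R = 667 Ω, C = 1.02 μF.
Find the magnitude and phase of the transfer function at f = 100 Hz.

Step 1 — Angular frequency: ω = 2π·100 = 628.3 rad/s.
Step 2 — Transfer function: H(jω) = 1/(1 + jωRC).
Step 3 — Denominator: 1 + jωRC = 1 + j·628.3·667·1.02e-06 = 1 + j0.4275.
Step 4 — H = 0.8455 - j0.3614.
Step 5 — Magnitude: |H| = 0.9195 (-0.7 dB); phase: φ = -23.1°.

|H| = 0.9195 (-0.7 dB), φ = -23.1°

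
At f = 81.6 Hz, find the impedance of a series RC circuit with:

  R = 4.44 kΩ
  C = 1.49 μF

Step 1 — Angular frequency: ω = 2π·f = 2π·81.6 = 512.7 rad/s.
Step 2 — Component impedances:
  R: Z = R = 4440 Ω
  C: Z = 1/(jωC) = -j/(ω·C) = 0 - j1309 Ω
Step 3 — Series combination: Z_total = R + C = 4440 - j1309 Ω = 4629∠-16.4° Ω.

Z = 4440 - j1309 Ω = 4629∠-16.4° Ω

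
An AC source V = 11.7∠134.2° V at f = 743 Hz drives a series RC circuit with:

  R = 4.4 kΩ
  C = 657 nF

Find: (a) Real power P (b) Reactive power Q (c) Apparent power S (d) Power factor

Step 1 — Angular frequency: ω = 2π·f = 2π·743 = 4668 rad/s.
Step 2 — Component impedances:
  R: Z = R = 4400 Ω
  C: Z = 1/(jωC) = -j/(ω·C) = 0 - j326 Ω
Step 3 — Series combination: Z_total = R + C = 4400 - j326 Ω = 4412∠-4.2° Ω.
Step 4 — Source phasor: V = 11.7∠134.2° V = -8.157 + j8.388 V.
Step 5 — Current: I = V / Z = -0.001984 + j0.001759 A = 0.002652∠138.4° A.
Step 6 — Complex power: S = V·I* = 0.03094 - j0.002293 VA.
Step 7 — Real power: P = Re(S) = 0.03094 W.
Step 8 — Reactive power: Q = Im(S) = -0.002293 VAR.
Step 9 — Apparent power: |S| = 0.03103 VA.
Step 10 — Power factor: PF = P/|S| = 0.9973 (leading).

(a) P = 0.03094 W  (b) Q = -0.002293 VAR  (c) S = 0.03103 VA  (d) PF = 0.9973 (leading)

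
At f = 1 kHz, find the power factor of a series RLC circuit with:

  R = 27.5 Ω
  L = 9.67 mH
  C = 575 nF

Step 1 — Angular frequency: ω = 2π·f = 2π·1000 = 6283 rad/s.
Step 2 — Component impedances:
  R: Z = R = 27.5 Ω
  L: Z = jωL = j·6283·0.00967 = 0 + j60.76 Ω
  C: Z = 1/(jωC) = -j/(ω·C) = 0 - j276.8 Ω
Step 3 — Series combination: Z_total = R + L + C = 27.5 - j216 Ω = 217.8∠-82.7° Ω.
Step 4 — Power factor: PF = cos(φ) = Re(Z)/|Z| = 27.5/217.8 = 0.1263.
Step 5 — Type: Im(Z) = -216 ⇒ leading (phase φ = -82.7°).

PF = 0.1263 (leading, φ = -82.7°)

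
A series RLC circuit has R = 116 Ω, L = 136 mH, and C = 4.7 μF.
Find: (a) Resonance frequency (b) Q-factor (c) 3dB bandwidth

Step 1 — Resonance: ω₀ = 1/√(LC) = 1/√(0.136·4.7e-06) = 1251 rad/s.
Step 2 — f₀ = ω₀/(2π) = 199.1 Hz.
Step 3 — Series Q: Q = ω₀L/R = 1251·0.136/116 = 1.466.
Step 4 — Bandwidth: Δω = ω₀/Q = 852.9 rad/s; BW = Δω/(2π) = 135.7 Hz.

(a) f₀ = 199.1 Hz  (b) Q = 1.466  (c) BW = 135.7 Hz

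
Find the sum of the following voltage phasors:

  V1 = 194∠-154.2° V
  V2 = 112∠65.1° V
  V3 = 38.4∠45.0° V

Step 1 — Convert each phasor to rectangular form:
  V1 = 194·(cos(-154.2°) + j·sin(-154.2°)) = -174.7 - j84.43 V
  V2 = 112·(cos(65.1°) + j·sin(65.1°)) = 47.16 + j101.6 V
  V3 = 38.4·(cos(45.0°) + j·sin(45.0°)) = 27.15 + j27.15 V
Step 2 — Sum components: V_total = -100.4 + j44.31 V.
Step 3 — Convert to polar: |V_total| = 109.7 V, ∠V_total = 156.2°.

V_total = 109.7∠156.2° V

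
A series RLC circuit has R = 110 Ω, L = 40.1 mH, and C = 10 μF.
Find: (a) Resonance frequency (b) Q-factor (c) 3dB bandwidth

Step 1 — Resonance condition Im(Z)=0 gives ω₀ = 1/√(LC).
Step 2 — ω₀ = 1/√(0.0401·1e-05) = 1579 rad/s.
Step 3 — f₀ = ω₀/(2π) = 251.3 Hz.
Step 4 — Series Q: Q = ω₀L/R = 1579·0.0401/110 = 0.5757.
Step 5 — 3dB bandwidth: Δω = ω₀/Q = 2743 rad/s; BW = Δω/(2π) = 436.6 Hz.

(a) f₀ = 251.3 Hz  (b) Q = 0.5757  (c) BW = 436.6 Hz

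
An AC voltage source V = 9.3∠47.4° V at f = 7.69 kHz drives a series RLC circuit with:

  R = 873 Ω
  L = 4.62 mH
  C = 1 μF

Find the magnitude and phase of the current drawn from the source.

Step 1 — Angular frequency: ω = 2π·f = 2π·7690 = 4.832e+04 rad/s.
Step 2 — Component impedances:
  R: Z = R = 873 Ω
  L: Z = jωL = j·4.832e+04·0.00462 = 0 + j223.2 Ω
  C: Z = 1/(jωC) = -j/(ω·C) = 0 - j20.7 Ω
Step 3 — Series combination: Z_total = R + L + C = 873 + j202.5 Ω = 896.2∠13.1° Ω.
Step 4 — Source phasor: V = 9.3∠47.4° V = 6.295 + j6.846 V.
Step 5 — Ohm's law: I = V / Z_total = (6.295 + j6.846) / (873 + j202.5) = 0.008569 + j0.005854 A.
Step 6 — Convert to polar: |I| = 0.01038 A, ∠I = 34.3°.

I = 0.01038∠34.3° A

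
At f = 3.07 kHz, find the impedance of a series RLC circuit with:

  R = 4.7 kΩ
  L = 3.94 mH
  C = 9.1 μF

Step 1 — Angular frequency: ω = 2π·f = 2π·3070 = 1.929e+04 rad/s.
Step 2 — Component impedances:
  R: Z = R = 4700 Ω
  L: Z = jωL = j·1.929e+04·0.00394 = 0 + j76 Ω
  C: Z = 1/(jωC) = -j/(ω·C) = 0 - j5.697 Ω
Step 3 — Series combination: Z_total = R + L + C = 4700 + j70.3 Ω = 4701∠0.9° Ω.

Z = 4700 + j70.3 Ω = 4701∠0.9° Ω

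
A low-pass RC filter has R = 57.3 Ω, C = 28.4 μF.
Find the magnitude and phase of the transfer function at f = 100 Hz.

Step 1 — Angular frequency: ω = 2π·100 = 628.3 rad/s.
Step 2 — Transfer function: H(jω) = 1/(1 + jωRC).
Step 3 — Denominator: 1 + jωRC = 1 + j·628.3·57.3·2.84e-05 = 1 + j1.022.
Step 4 — H = 0.4889 - j0.4999.
Step 5 — Magnitude: |H| = 0.6992 (-3.1 dB); phase: φ = -45.6°.

|H| = 0.6992 (-3.1 dB), φ = -45.6°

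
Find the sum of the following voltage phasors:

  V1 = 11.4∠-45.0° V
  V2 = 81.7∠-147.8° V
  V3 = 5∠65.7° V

Step 1 — Convert each phasor to rectangular form:
  V1 = 11.4·(cos(-45.0°) + j·sin(-45.0°)) = 8.061 - j8.061 V
  V2 = 81.7·(cos(-147.8°) + j·sin(-147.8°)) = -69.13 - j43.54 V
  V3 = 5·(cos(65.7°) + j·sin(65.7°)) = 2.058 + j4.557 V
Step 2 — Sum components: V_total = -59.02 - j47.04 V.
Step 3 — Convert to polar: |V_total| = 75.47 V, ∠V_total = -141.4°.

V_total = 75.47∠-141.4° V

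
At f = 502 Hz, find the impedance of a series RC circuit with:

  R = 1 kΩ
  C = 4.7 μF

Step 1 — Angular frequency: ω = 2π·f = 2π·502 = 3154 rad/s.
Step 2 — Component impedances:
  R: Z = R = 1000 Ω
  C: Z = 1/(jωC) = -j/(ω·C) = 0 - j67.46 Ω
Step 3 — Series combination: Z_total = R + C = 1000 - j67.46 Ω = 1002∠-3.9° Ω.

Z = 1000 - j67.46 Ω = 1002∠-3.9° Ω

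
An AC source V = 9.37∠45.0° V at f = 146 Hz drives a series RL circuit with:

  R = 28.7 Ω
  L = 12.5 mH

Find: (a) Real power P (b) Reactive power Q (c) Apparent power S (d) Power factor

Step 1 — Angular frequency: ω = 2π·f = 2π·146 = 917.3 rad/s.
Step 2 — Component impedances:
  R: Z = R = 28.7 Ω
  L: Z = jωL = j·917.3·0.0125 = 0 + j11.47 Ω
Step 3 — Series combination: Z_total = R + L = 28.7 + j11.47 Ω = 30.91∠21.8° Ω.
Step 4 — Source phasor: V = 9.37∠45.0° V = 6.626 + j6.626 V.
Step 5 — Current: I = V / Z = 0.2786 + j0.1195 A = 0.3032∠23.2° A.
Step 6 — Complex power: S = V·I* = 2.638 + j1.054 VA.
Step 7 — Real power: P = Re(S) = 2.638 W.
Step 8 — Reactive power: Q = Im(S) = 1.054 VAR.
Step 9 — Apparent power: |S| = 2.841 VA.
Step 10 — Power factor: PF = P/|S| = 0.9286 (lagging).

(a) P = 2.638 W  (b) Q = 1.054 VAR  (c) S = 2.841 VA  (d) PF = 0.9286 (lagging)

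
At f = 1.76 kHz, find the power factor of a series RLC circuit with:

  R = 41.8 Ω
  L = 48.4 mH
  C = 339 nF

Step 1 — Angular frequency: ω = 2π·f = 2π·1760 = 1.106e+04 rad/s.
Step 2 — Component impedances:
  R: Z = R = 41.8 Ω
  L: Z = jωL = j·1.106e+04·0.0484 = 0 + j535.2 Ω
  C: Z = 1/(jωC) = -j/(ω·C) = 0 - j266.8 Ω
Step 3 — Series combination: Z_total = R + L + C = 41.8 + j268.5 Ω = 271.7∠81.2° Ω.
Step 4 — Power factor: PF = cos(φ) = Re(Z)/|Z| = 41.8/271.7 = 0.1538.
Step 5 — Type: Im(Z) = 268.5 ⇒ lagging (phase φ = 81.2°).

PF = 0.1538 (lagging, φ = 81.2°)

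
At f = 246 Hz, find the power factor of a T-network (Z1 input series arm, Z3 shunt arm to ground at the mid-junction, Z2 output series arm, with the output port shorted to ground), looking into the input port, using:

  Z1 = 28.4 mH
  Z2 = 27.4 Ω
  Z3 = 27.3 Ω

Step 1 — Angular frequency: ω = 2π·f = 2π·246 = 1546 rad/s.
Step 2 — Component impedances:
  Z1: Z = jωL = j·1546·0.0284 = 0 + j43.9 Ω
  Z2: Z = R = 27.4 Ω
  Z3: Z = R = 27.3 Ω
Step 3 — With the output port shorted to ground, the output series arm Z2 runs from the junction to ground; the shunt arm Z3 also runs from the junction to ground. They appear in parallel: Z3 || Z2 = 13.67 Ω.
Step 4 — Series with input arm Z1: Z_in = Z1 + (Z3 || Z2) = 13.67 + j43.9 Ω = 45.98∠72.7° Ω.
Step 5 — Power factor: PF = cos(φ) = Re(Z)/|Z| = 13.675/45.978 = 0.2974.
Step 6 — Type: Im(Z) = 43.9 ⇒ lagging (phase φ = 72.7°).

PF = 0.2974 (lagging, φ = 72.7°)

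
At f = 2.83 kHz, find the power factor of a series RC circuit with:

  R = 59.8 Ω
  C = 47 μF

Step 1 — Angular frequency: ω = 2π·f = 2π·2830 = 1.778e+04 rad/s.
Step 2 — Component impedances:
  R: Z = R = 59.8 Ω
  C: Z = 1/(jωC) = -j/(ω·C) = 0 - j1.197 Ω
Step 3 — Series combination: Z_total = R + C = 59.8 - j1.197 Ω = 59.81∠-1.1° Ω.
Step 4 — Power factor: PF = cos(φ) = Re(Z)/|Z| = 59.8/59.81 = 0.9998.
Step 5 — Type: Im(Z) = -1.197 ⇒ leading (phase φ = -1.1°).

PF = 0.9998 (leading, φ = -1.1°)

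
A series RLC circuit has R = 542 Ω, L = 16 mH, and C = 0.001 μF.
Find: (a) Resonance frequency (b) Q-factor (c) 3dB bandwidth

Step 1 — Resonance condition Im(Z)=0 gives ω₀ = 1/√(LC).
Step 2 — ω₀ = 1/√(0.016·1e-09) = 2.5e+05 rad/s.
Step 3 — f₀ = ω₀/(2π) = 3.979e+04 Hz.
Step 4 — Series Q: Q = ω₀L/R = 2.5e+05·0.016/542 = 7.38.
Step 5 — 3dB bandwidth: Δω = ω₀/Q = 3.388e+04 rad/s; BW = Δω/(2π) = 5391 Hz.

(a) f₀ = 3.979e+04 Hz  (b) Q = 7.38  (c) BW = 5391 Hz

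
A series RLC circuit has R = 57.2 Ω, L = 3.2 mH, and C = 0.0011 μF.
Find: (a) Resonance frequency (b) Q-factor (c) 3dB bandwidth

Step 1 — Resonance: ω₀ = 1/√(LC) = 1/√(0.0032·1.1e-09) = 5.33e+05 rad/s.
Step 2 — f₀ = ω₀/(2π) = 8.483e+04 Hz.
Step 3 — Series Q: Q = ω₀L/R = 5.33e+05·0.0032/57.2 = 29.82.
Step 4 — Bandwidth: Δω = ω₀/Q = 1.788e+04 rad/s; BW = Δω/(2π) = 2845 Hz.

(a) f₀ = 8.483e+04 Hz  (b) Q = 29.82  (c) BW = 2845 Hz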